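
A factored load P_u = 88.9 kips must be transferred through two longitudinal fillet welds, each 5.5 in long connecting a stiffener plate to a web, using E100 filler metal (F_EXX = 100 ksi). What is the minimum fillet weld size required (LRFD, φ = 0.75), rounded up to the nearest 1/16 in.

w = 5/16 in

Total weld length L = 11 in.
Required throat t_e = P_u / (φ × 0.6 F_EXX × L) = 88.9 / (0.75 × 0.6 × 100 × 11) = 0.1796 in.
Required leg w = t_e / 0.707 = 0.254 in → use 5/16 in.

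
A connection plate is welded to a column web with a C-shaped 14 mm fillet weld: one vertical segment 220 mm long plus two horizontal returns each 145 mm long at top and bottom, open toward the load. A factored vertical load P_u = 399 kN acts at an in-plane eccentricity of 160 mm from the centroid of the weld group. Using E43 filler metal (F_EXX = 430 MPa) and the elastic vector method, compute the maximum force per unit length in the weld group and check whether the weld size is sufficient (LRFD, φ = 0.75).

Total weld length L_w = 510 mm. Treat welds as unit-width lines.
Centroid: x̄ = 2×145×72.5 / 510 = 41.23 mm from the vertical weld.
Polar moment about centroid: J = I_x + I_y = [220³/12 + 2×145×110²] + [220×41.23² + 2(145³/12 + 145×31.27²)] = 5562000 mm³.
Direct shear f_v = P/L_w = 399×10³ / 510 = 782.4 N/mm (vertical).
Torsion M = P·e = 399×10³ × 160 = 63840000 N·mm.
Critical point at (x, y) = (103.8, 110) from centroid. f_tx = M·y/J = 1263 N/mm; f_ty = M·x/J = 1191 N/mm.
Resultant f_max = √[f_tx² + (f_v + f_ty)²] = √[1263² + (782.4 + 1191)²] = 2343 N/mm.
Capacity per unit length: φr_n = 0.75 × 0.6 × 430 × (0.707 × 14) = 1915 N/mm.
2343 > 1915 → NOT adequate.

f_max ≈ 2340 N/mm; NOT adequate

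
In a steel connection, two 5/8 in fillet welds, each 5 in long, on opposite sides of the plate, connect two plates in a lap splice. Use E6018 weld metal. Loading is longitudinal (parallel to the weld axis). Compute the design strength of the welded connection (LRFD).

E60XX → F_EXX = 60 ksi.
Effective throat t_e = 0.707 × 0.625 = 0.4419 in.
Total length L = 10 in; A_we = 0.4419 × 10 = 4.419 in².
F_nw = 0.6 F_EXX = 0.6 × 60 = 36 ksi.
φR_n = 0.75 × 36 × 4.419 = 119.3 kips.

φR_n ≈ 119 kips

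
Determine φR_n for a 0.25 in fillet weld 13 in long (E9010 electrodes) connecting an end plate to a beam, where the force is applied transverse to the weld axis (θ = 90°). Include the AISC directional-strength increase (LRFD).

E90XX → F_EXX = 90 ksi.
t_e = 0.707 × 0.25 = 0.1767 in; A_we = 0.1767 × 13 = 2.298 in².
Directional factor: 1.0 + 0.5 sin^1.5(90°) = 1.5.
F_nw = 0.6 × 90 × 1.5 = 81 ksi.
φR_n = 0.75 × 81 × 2.298 = 139.6 kips.

φR_n ≈ 140 kips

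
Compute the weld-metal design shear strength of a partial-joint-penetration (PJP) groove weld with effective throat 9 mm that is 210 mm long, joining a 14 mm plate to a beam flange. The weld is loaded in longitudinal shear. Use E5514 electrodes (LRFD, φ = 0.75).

E55XX → F_EXX = 550 MPa.
Effective throat (given) t_e = 9 mm.
A_we = 9 × 210 = 1890 mm².
F_nw = 0.6 F_EXX = 330 MPa.
φR_n = 0.75 × 330 × 1890 × 10⁻³ = 467.8 kN.

φR_n ≈ 468 kN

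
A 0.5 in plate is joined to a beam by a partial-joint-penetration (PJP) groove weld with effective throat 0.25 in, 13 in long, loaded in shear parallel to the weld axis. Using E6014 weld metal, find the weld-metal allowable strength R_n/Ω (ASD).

R_n/Ω ≈ 58.5 kip

E60XX → F_EXX = 60 ksi.
Effective throat (given) t_e = 0.25 in.
A_we = 0.25 × 13 = 3.25 in².
F_nw = 0.6 F_EXX = 36 ksi.
R_n/Ω = (36 × 3.25) / 2.0 = 58.5 kip.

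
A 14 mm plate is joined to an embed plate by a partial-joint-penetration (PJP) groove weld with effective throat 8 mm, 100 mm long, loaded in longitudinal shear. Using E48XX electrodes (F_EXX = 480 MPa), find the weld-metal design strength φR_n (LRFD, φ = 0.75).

Effective throat (given) t_e = 8 mm.
A_we = 8 × 100 = 800 mm².
F_nw = 0.6 F_EXX = 288 MPa.
φR_n = 0.75 × 288 × 800 × 10⁻³ = 172.8 kN.

φR_n ≈ 173 kN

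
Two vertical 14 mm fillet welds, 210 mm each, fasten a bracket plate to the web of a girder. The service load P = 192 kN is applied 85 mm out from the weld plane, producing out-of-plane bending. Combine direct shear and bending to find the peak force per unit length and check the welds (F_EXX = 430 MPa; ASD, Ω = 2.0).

f_max ≈ 1200 N/mm; adequate

L_w = 2 × 210 = 420 mm; section modulus (unit throat) S = 2 × L²/6 = 14700 mm².
Direct shear f_v = P/L_w = 192×10³/420 = 457.1 N/mm.
Moment M = P × e = 192×10³ × 85 = 16320000 N·mm; bending f_b = M/S = 1110 N/mm.
f_max = √(f_v² + f_b²) = √(457.1² + 1110²) = 1201 N/mm.
r_n/Ω = (1/2.0) × 0.6 × 430 × (0.707 × 14) = 1277 N/mm → adequate.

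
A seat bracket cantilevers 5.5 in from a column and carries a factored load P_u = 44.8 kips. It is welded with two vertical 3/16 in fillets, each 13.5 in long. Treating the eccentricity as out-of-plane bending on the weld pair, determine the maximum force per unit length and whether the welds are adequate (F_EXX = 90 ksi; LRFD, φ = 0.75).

f_max ≈ 4.38 kip/in; adequate

L_w = 2 × 13.5 = 27 in; section modulus (unit throat) S = 2 × L²/6 = 60.75 in².
Direct shear f_v = P/L_w = 44.8/27 = 1.659 kip/in.
Moment M = P × e = 44.8 × 5.5 = 246.4 kip·in; bending f_b = M/S = 4.056 kip/in.
f_max = √(f_v² + f_b²) = √(1.659² + 4.056²) = 4.382 kip/in.
φr_n = 0.75 × 0.6 × 90 × (0.707 × 0.1875) = 5.369 kip/in → adequate.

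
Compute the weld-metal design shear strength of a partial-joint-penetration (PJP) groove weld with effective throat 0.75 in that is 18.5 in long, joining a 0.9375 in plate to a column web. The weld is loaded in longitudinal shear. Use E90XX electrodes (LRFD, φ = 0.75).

E90XX → F_EXX = 90 ksi.
Effective throat (given) t_e = 0.75 in.
A_we = 0.75 × 18.5 = 13.88 in².
F_nw = 0.6 F_EXX = 54 ksi.
φR_n = 0.75 × 54 × 13.88 = 561.9 kips.

φR_n ≈ 562 kips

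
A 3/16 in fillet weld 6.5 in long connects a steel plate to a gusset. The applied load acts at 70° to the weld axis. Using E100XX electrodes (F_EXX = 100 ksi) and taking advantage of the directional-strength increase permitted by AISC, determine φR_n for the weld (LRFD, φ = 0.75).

t_e = 0.707 × 0.1875 = 0.1326 in; A_we = 0.1326 × 6.5 = 0.8617 in².
Directional factor: 1.0 + 0.5 sin^1.5(70°) = 1.455.
F_nw = 0.6 × 100 × 1.455 = 87.33 ksi.
φR_n = 0.75 × 87.33 × 0.8617 = 56.43 kip.

φR_n ≈ 56.4 kip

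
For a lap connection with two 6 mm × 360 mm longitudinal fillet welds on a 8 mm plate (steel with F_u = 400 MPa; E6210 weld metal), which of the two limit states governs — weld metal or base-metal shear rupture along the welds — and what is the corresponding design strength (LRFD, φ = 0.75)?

E62XX → F_EXX = 620 MPa.
t_e = 0.707 × 6 = 4.242 mm; L = 720 mm.
Weld metal: φR_n = 0.75 × 0.6 × 620 × 4.242 × 720 × 10⁻³ = 852.1 kN.
Base metal (shear rupture): φR_n = 0.75 × 0.6 × 400 × 8 × 720 × 10⁻³ = 1037 kN.
Governing: weld metal.

φR_n ≈ 852 kN (weld metal governs)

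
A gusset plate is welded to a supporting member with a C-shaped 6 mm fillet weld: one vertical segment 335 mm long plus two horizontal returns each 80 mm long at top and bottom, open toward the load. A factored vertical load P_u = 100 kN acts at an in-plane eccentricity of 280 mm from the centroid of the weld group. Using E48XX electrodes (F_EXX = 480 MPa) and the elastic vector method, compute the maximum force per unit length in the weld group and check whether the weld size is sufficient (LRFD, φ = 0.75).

f_max ≈ 740 N/mm; adequate

Total weld length L_w = 495 mm. Treat welds as unit-width lines.
Centroid: x̄ = 2×80×40 / 495 = 12.93 mm from the vertical weld.
Polar moment about centroid: J = I_x + I_y = [335³/12 + 2×80×167.5²] + [335×12.93² + 2(80³/12 + 80×27.07²)] = 7881000 mm³.
Direct shear f_v = P/L_w = 100×10³ / 495 = 202 N/mm (vertical).
Torsion M = P·e = 100×10³ × 280 = 28000000 N·mm.
Critical point at (x, y) = (67.07, 167.5) from centroid. f_tx = M·y/J = 595.1 N/mm; f_ty = M·x/J = 238.3 N/mm.
Resultant f_max = √[f_tx² + (f_v + f_ty)²] = √[595.1² + (202 + 238.3)²] = 740.3 N/mm.
Capacity per unit length: φr_n = 0.75 × 0.6 × 480 × (0.707 × 6) = 916.3 N/mm.
740.3 ≤ 916.3 → adequate.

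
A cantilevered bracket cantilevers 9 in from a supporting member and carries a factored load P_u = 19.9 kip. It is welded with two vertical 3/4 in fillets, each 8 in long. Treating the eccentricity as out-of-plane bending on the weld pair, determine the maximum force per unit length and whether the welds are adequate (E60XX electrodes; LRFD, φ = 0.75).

E60XX → F_EXX = 60 ksi.
L_w = 2 × 8 = 16 in; section modulus (unit throat) S = 2 × L²/6 = 21.33 in².
Direct shear f_v = P/L_w = 19.9/16 = 1.244 kip/in.
Moment M = P × e = 19.9 × 9 = 179.1 kip·in; bending f_b = M/S = 8.395 kip/in.
f_max = √(f_v² + f_b²) = √(1.244² + 8.395²) = 8.487 kip/in.
φr_n = 0.75 × 0.6 × 60 × (0.707 × 0.75) = 14.32 kip/in → adequate.

f_max ≈ 8.49 kip/in; adequate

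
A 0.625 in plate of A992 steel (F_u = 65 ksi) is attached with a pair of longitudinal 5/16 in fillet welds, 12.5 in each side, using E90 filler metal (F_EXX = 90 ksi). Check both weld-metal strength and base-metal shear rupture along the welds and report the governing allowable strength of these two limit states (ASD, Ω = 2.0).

t_e = 0.707 × 0.3125 = 0.2209 in; L = 25 in.
Weld metal: R_n/Ω = (1/2.0) × 0.6 × 90 × 0.2209 × 25 = 149.1 kips.
Base metal (shear rupture): R_n/Ω = (1/2.0) × 0.6 × 65 × 0.625 × 25 = 304.7 kips.
Governing: weld metal.

R_n/Ω ≈ 149 kips (weld metal governs)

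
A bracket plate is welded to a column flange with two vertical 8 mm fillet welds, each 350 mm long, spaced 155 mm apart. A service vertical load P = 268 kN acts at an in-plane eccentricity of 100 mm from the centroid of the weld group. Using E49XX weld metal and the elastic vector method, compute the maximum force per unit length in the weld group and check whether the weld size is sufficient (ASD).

f_max ≈ 701 N/mm; adequate

E49XX → F_EXX = 490 MPa.
Total weld length L_w = 700 mm. Treat welds as unit-width lines.
Polar moment about centroid: J = 2[d³/12 + d(b/2)²] = 2[350³/12 + 350×77.5²] = 11350000 mm³.
Direct shear f_v = P/L_w = 268×10³ / 700 = 382.9 N/mm (vertical).
Torsion M = P·e = 268×10³ × 100 = 26800000 N·mm.
Critical point at (x, y) = (77.5, 175) from centroid. f_tx = M·y/J = 413.2 N/mm; f_ty = M·x/J = 183 N/mm.
Resultant f_max = √[f_tx² + (f_v + f_ty)²] = √[413.2² + (382.9 + 183)²] = 700.7 N/mm.
Capacity per unit length: r_n/Ω = (1/2.0) × 0.6 × 490 × (0.707 × 8) = 831.4 N/mm.
700.7 ≤ 831.4 → adequate.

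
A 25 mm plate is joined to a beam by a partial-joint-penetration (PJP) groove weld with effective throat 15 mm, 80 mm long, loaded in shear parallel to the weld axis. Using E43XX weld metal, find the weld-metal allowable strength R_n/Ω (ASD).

E43XX → F_EXX = 430 MPa.
Effective throat (given) t_e = 15 mm.
A_we = 15 × 80 = 1200 mm².
F_nw = 0.6 F_EXX = 258 MPa.
R_n/Ω = (258 × 1200) / 2.0 × 10⁻³ = 154.8 kN.

R_n/Ω ≈ 155 kN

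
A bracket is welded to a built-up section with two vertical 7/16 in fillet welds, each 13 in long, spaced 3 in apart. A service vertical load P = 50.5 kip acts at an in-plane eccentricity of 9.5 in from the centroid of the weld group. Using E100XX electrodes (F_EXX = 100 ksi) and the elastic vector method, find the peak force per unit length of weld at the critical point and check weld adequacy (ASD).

f_max ≈ 8.19 kip/in; adequate

Total weld length L_w = 26 in. Treat welds as unit-width lines.
Polar moment about centroid: J = 2[d³/12 + d(b/2)²] = 2[13³/12 + 13×1.5²] = 424.7 in³.
Direct shear f_v = P/L_w = 50.5 / 26 = 1.942 kip/in (vertical).
Torsion M = P·e = 50.5 × 9.5 = 479.75 kip·in.
Critical point at (x, y) = (1.5, 6.5) from centroid. f_tx = M·y/J = 7.343 kip/in; f_ty = M·x/J = 1.695 kip/in.
Resultant f_max = √[f_tx² + (f_v + f_ty)²] = √[7.343² + (1.942 + 1.695)²] = 8.194 kip/in.
Capacity per unit length: r_n/Ω = (1/2.0) × 0.6 × 100 × (0.707 × 0.4375) = 9.279 kip/in.
8.194 ≤ 9.279 → adequate.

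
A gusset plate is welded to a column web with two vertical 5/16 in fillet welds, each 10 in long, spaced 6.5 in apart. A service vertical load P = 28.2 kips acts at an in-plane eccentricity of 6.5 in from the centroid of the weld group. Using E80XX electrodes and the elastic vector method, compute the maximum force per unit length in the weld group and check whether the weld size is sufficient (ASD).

E80XX → F_EXX = 80 ksi.
Total weld length L_w = 20 in. Treat welds as unit-width lines.
Polar moment about centroid: J = 2[d³/12 + d(b/2)²] = 2[10³/12 + 10×3.25²] = 377.9 in³.
Direct shear f_v = P/L_w = 28.2 / 20 = 1.41 kip/in (vertical).
Torsion M = P·e = 28.2 × 6.5 = 183.3 kip·in.
Critical point at (x, y) = (3.25, 5) from centroid. f_tx = M·y/J = 2.425 kip/in; f_ty = M·x/J = 1.576 kip/in.
Resultant f_max = √[f_tx² + (f_v + f_ty)²] = √[2.425² + (1.41 + 1.576)²] = 3.847 kip/in.
Capacity per unit length: r_n/Ω = (1/2.0) × 0.6 × 80 × (0.707 × 0.3125) = 5.302 kip/in.
3.847 ≤ 5.302 → adequate.

f_max ≈ 3.85 kip/in; adequate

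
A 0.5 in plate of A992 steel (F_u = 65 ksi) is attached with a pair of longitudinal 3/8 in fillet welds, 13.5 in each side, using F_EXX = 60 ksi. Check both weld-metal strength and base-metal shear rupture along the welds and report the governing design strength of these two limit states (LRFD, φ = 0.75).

t_e = 0.707 × 0.375 = 0.2651 in; L = 27 in.
Weld metal: φR_n = 0.75 × 0.6 × 60 × 0.2651 × 27 = 193.3 kips.
Base metal (shear rupture): φR_n = 0.75 × 0.6 × 65 × 0.5 × 27 = 394.9 kips.
Governing: weld metal.

φR_n ≈ 193 kips (weld metal governs)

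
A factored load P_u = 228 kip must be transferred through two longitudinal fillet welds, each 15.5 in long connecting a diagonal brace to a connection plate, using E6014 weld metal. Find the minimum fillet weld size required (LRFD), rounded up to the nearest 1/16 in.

w = 7/16 in

E60XX → F_EXX = 60 ksi.
Total weld length L = 31 in.
Required throat t_e = P_u / (φ × 0.6 F_EXX × L) = 228 / (0.75 × 0.6 × 60 × 31) = 0.2724 in.
Required leg w = t_e / 0.707 = 0.3853 in → use 7/16 in.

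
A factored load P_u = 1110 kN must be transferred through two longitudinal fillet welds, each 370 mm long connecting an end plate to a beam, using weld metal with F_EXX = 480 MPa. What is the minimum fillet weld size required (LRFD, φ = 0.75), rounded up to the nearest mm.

Total weld length L = 740 mm.
Required throat t_e = P_u / (φ × 0.6 F_EXX × L) = 1110 / (0.75 × 0.6 × 480 × 740 × 10⁻³) = 6.944 mm.
Required leg w = t_e / 0.707 = 9.822 mm → use 10 mm.

w = 10 mm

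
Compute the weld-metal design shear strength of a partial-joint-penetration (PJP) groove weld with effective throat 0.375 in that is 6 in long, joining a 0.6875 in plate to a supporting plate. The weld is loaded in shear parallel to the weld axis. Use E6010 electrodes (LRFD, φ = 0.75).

E60XX → F_EXX = 60 ksi.
Effective throat (given) t_e = 0.375 in.
A_we = 0.375 × 6 = 2.25 in².
F_nw = 0.6 F_EXX = 36 ksi.
φR_n = 0.75 × 36 × 2.25 = 60.75 kip.

φR_n ≈ 60.8 kip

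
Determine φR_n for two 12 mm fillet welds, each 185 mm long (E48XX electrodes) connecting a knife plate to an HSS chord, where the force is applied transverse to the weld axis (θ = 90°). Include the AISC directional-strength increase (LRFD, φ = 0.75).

φR_n ≈ 1020 kN

E48XX → F_EXX = 480 MPa.
t_e = 0.707 × 12 = 8.484 mm; A_we = 8.484 × 370 = 3139 mm².
Directional factor: 1.0 + 0.5 sin^1.5(90°) = 1.5.
F_nw = 0.6 × 480 × 1.5 = 432 MPa.
φR_n = 0.75 × 432 × 3139 × 10⁻³ = 1017 kN.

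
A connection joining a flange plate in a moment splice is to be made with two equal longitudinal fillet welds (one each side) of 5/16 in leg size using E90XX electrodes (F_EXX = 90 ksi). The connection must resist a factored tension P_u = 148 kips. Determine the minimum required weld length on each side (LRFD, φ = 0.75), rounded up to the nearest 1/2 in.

L = 8.5 in on each side

Throat t_e = 0.707 × 0.3125 = 0.2209 in.
φr_n = 0.75 × 0.6 × 90 × 0.2209 = 8.948 kips/in.
L_req = P_u / φr_n = 148 / 8.948 = 16.54 in total.
Per side: 16.54 / 2 = 8.27 in.
Round up → use L = 8.5 in on each side.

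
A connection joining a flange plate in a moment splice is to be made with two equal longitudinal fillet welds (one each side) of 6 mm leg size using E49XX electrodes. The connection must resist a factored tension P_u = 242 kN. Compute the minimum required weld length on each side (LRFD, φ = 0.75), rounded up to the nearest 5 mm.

E49XX → F_EXX = 490 MPa.
Throat t_e = 0.707 × 6 = 4.242 mm.
φr_n = 0.75 × 0.6 × 490 × 4.242 × 10⁻³ = 0.9354 kN/mm.
L_req = P_u / φr_n = 242 / 0.9354 = 258.7 mm total.
Per side: 258.7 / 2 = 129.4 mm.
Round up → use L = 130 mm on each side.

L = 130 mm on each side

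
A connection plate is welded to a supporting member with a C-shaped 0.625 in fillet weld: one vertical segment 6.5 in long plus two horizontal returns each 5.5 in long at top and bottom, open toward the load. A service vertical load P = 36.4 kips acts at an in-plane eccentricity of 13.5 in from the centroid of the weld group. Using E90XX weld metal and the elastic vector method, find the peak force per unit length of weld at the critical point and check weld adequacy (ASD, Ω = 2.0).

E90XX → F_EXX = 90 ksi.
Total weld length L_w = 17.5 in. Treat welds as unit-width lines.
Centroid: x̄ = 2×5.5×2.75 / 17.5 = 1.729 in from the vertical weld.
Polar moment about centroid: J = I_x + I_y = [6.5³/12 + 2×5.5×3.25²] + [6.5×1.729² + 2(5.5³/12 + 5.5×1.021²)] = 197.7 in³.
Direct shear f_v = P/L_w = 36.4 / 17.5 = 2.08 kip/in (vertical).
Torsion M = P·e = 36.4 × 13.5 = 491.4 kip·in.
Critical point at (x, y) = (3.771, 3.25) from centroid. f_tx = M·y/J = 8.078 kip/in; f_ty = M·x/J = 9.374 kip/in.
Resultant f_max = √[f_tx² + (f_v + f_ty)²] = √[8.078² + (2.08 + 9.374)²] = 14.02 kip/in.
Capacity per unit length: r_n/Ω = (1/2.0) × 0.6 × 90 × (0.707 × 0.625) = 11.93 kip/in.
14.02 > 11.93 → NOT adequate.

f_max ≈ 14 kip/in; NOT adequate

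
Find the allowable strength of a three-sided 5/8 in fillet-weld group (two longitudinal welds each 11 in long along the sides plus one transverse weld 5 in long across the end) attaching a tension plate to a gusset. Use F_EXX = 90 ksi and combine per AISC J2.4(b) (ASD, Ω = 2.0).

R_n/Ω ≈ 322 kips

t_e = 0.707 × 0.625 = 0.4419 in.
R_nwl = 0.6 × 90 × 0.4419 × 22 = 524.9 kips (longitudinal, 2 welds).
R_nwt = 0.6 × 90 × 0.4419 × 5 = 119.3 kips (transverse, base value).
(i) R_nwl + R_nwt = 644.3 kips; (ii) 0.85 R_nwl + 1.5 R_nwt = 625.2 kips.
R_n = max = 644.3 kips [governs: (i)]; R_n/Ω = 322.1 kips.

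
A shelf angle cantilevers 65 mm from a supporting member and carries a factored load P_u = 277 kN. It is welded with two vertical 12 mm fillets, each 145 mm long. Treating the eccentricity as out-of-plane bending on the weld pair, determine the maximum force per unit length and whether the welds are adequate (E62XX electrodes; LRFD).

E62XX → F_EXX = 620 MPa.
L_w = 2 × 145 = 290 mm; section modulus (unit throat) S = 2 × L²/6 = 7008 mm².
Direct shear f_v = P/L_w = 277×10³/290 = 955.2 N/mm.
Moment M = P × e = 277×10³ × 65 = 18005000 N·mm; bending f_b = M/S = 2569 N/mm.
f_max = √(f_v² + f_b²) = √(955.2² + 2569²) = 2741 N/mm.
φr_n = 0.75 × 0.6 × 620 × (0.707 × 12) = 2367 N/mm → NOT adequate.

f_max ≈ 2740 N/mm; NOT adequate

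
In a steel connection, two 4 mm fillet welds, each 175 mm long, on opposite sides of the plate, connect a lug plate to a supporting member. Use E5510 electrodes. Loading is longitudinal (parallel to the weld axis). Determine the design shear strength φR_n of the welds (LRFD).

E55XX → F_EXX = 550 MPa.
Effective throat t_e = 0.707 × 4 = 2.828 mm.
Total length L = 350 mm; A_we = 2.828 × 350 = 989.8 mm².
F_nw = 0.6 F_EXX = 0.6 × 550 = 330 MPa.
φR_n = 0.75 × 330 × 989.8 × 10⁻³ = 245 kN.

φR_n ≈ 245 kN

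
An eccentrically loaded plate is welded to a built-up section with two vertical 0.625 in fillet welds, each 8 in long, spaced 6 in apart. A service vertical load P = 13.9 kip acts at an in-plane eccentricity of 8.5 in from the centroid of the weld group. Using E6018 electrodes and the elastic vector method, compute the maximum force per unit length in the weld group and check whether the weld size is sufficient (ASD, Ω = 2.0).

f_max ≈ 3.17 kip/in; adequate

E60XX → F_EXX = 60 ksi.
Total weld length L_w = 16 in. Treat welds as unit-width lines.
Polar moment about centroid: J = 2[d³/12 + d(b/2)²] = 2[8³/12 + 8×3²] = 229.3 in³.
Direct shear f_v = P/L_w = 13.9 / 16 = 0.8688 kip/in (vertical).
Torsion M = P·e = 13.9 × 8.5 = 118.15 kip·in.
Critical point at (x, y) = (3, 4) from centroid. f_tx = M·y/J = 2.061 kip/in; f_ty = M·x/J = 1.546 kip/in.
Resultant f_max = √[f_tx² + (f_v + f_ty)²] = √[2.061² + (0.8688 + 1.546)²] = 3.174 kip/in.
Capacity per unit length: r_n/Ω = (1/2.0) × 0.6 × 60 × (0.707 × 0.625) = 7.954 kip/in.
3.174 ≤ 7.954 → adequate.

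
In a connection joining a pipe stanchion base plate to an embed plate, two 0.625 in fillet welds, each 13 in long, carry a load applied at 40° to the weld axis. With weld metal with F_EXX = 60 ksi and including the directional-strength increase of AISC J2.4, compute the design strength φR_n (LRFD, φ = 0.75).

φR_n ≈ 390 kips

t_e = 0.707 × 0.625 = 0.4419 in; A_we = 0.4419 × 26 = 11.49 in².
Directional factor: 1.0 + 0.5 sin^1.5(40°) = 1.258.
F_nw = 0.6 × 60 × 1.258 = 45.28 ksi.
φR_n = 0.75 × 45.28 × 11.49 = 390.1 kips.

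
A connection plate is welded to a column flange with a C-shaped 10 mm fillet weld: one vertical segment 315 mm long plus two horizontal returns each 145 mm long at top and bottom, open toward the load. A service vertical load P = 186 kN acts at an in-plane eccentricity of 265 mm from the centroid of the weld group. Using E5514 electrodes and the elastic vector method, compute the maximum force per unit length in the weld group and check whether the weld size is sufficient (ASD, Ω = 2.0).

E55XX → F_EXX = 550 MPa.
Total weld length L_w = 605 mm. Treat welds as unit-width lines.
Centroid: x̄ = 2×145×72.5 / 605 = 34.75 mm from the vertical weld.
Polar moment about centroid: J = I_x + I_y = [315³/12 + 2×145×157.5²] + [315×34.75² + 2(145³/12 + 145×37.75²)] = 11100000 mm³.
Direct shear f_v = P/L_w = 186×10³ / 605 = 307.4 N/mm (vertical).
Torsion M = P·e = 186×10³ × 265 = 49290000 N·mm.
Critical point at (x, y) = (110.2, 157.5) from centroid. f_tx = M·y/J = 699.4 N/mm; f_ty = M·x/J = 489.6 N/mm.
Resultant f_max = √[f_tx² + (f_v + f_ty)²] = √[699.4² + (307.4 + 489.6)²] = 1060 N/mm.
Capacity per unit length: r_n/Ω = (1/2.0) × 0.6 × 550 × (0.707 × 10) = 1167 N/mm.
1060 ≤ 1167 → adequate.

f_max ≈ 1060 N/mm; adequate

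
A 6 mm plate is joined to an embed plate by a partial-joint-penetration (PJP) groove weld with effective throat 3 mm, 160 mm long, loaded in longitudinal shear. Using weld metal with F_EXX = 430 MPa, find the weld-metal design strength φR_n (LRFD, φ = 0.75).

Effective throat (given) t_e = 3 mm.
A_we = 3 × 160 = 480 mm².
F_nw = 0.6 F_EXX = 258 MPa.
φR_n = 0.75 × 258 × 480 × 10⁻³ = 92.88 kN.

φR_n ≈ 92.9 kN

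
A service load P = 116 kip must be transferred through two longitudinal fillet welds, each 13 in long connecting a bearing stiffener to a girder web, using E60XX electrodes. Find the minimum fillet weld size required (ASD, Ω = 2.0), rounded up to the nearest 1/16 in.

E60XX → F_EXX = 60 ksi.
Total weld length L = 26 in.
Required throat t_e = P × Ω / (0.6 F_EXX × L) = 116 × 2.0 / (0.6 × 60 × 26) = 0.2479 in.
Required leg w = t_e / 0.707 = 0.3506 in → use 3/8 in.

w = 3/8 in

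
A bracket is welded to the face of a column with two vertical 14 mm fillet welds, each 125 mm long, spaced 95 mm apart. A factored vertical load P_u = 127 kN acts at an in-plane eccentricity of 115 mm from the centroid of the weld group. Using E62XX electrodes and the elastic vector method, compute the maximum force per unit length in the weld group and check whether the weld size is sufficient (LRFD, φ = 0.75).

f_max ≈ 1650 N/mm; adequate

E62XX → F_EXX = 620 MPa.
Total weld length L_w = 250 mm. Treat welds as unit-width lines.
Polar moment about centroid: J = 2[d³/12 + d(b/2)²] = 2[125³/12 + 125×47.5²] = 889600 mm³.
Direct shear f_v = P/L_w = 127×10³ / 250 = 508 N/mm (vertical).
Torsion M = P·e = 127×10³ × 115 = 14605000 N·mm.
Critical point at (x, y) = (47.5, 62.5) from centroid. f_tx = M·y/J = 1026 N/mm; f_ty = M·x/J = 779.8 N/mm.
Resultant f_max = √[f_tx² + (f_v + f_ty)²] = √[1026² + (508 + 779.8)²] = 1647 N/mm.
Capacity per unit length: φr_n = 0.75 × 0.6 × 620 × (0.707 × 14) = 2762 N/mm.
1647 ≤ 2762 → adequate.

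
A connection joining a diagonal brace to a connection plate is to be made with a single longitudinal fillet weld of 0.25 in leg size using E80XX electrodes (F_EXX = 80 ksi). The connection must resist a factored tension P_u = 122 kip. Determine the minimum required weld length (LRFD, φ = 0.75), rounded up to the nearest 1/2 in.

Throat t_e = 0.707 × 0.25 = 0.1767 in.
φr_n = 0.75 × 0.6 × 80 × 0.1767 = 6.363 kip/in.
L_req = P_u / φr_n = 122 / 6.363 = 19.17 in total.
Round up → use L = 19.5 in.

L = 19.5 in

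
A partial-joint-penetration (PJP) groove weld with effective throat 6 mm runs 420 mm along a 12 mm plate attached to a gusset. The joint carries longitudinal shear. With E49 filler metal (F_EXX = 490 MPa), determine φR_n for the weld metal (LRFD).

Effective throat (given) t_e = 6 mm.
A_we = 6 × 420 = 2520 mm².
F_nw = 0.6 F_EXX = 294 MPa.
φR_n = 0.75 × 294 × 2520 × 10⁻³ = 555.7 kN.

φR_n ≈ 556 kN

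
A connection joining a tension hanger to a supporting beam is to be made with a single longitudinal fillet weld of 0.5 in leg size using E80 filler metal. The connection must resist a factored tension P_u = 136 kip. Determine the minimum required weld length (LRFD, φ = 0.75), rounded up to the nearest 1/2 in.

L = 11 in

E80XX → F_EXX = 80 ksi.
Throat t_e = 0.707 × 0.5 = 0.3535 in.
φr_n = 0.75 × 0.6 × 80 × 0.3535 = 12.73 kip/in.
L_req = P_u / φr_n = 136 / 12.73 = 10.69 in total.
Round up → use L = 11 in.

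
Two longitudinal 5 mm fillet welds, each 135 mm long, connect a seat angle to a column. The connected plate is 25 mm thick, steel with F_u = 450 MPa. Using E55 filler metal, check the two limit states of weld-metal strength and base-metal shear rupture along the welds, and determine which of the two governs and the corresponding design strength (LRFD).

E55XX → F_EXX = 550 MPa.
t_e = 0.707 × 5 = 3.535 mm; L = 270 mm.
Weld metal: φR_n = 0.75 × 0.6 × 550 × 3.535 × 270 × 10⁻³ = 236.2 kN.
Base metal (shear rupture): φR_n = 0.75 × 0.6 × 450 × 25 × 270 × 10⁻³ = 1367 kN.
Governing: weld metal.

φR_n ≈ 236 kN (weld metal governs)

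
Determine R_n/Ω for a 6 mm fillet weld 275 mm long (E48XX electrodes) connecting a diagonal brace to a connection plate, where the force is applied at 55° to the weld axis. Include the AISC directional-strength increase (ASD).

R_n/Ω ≈ 230 kN

E48XX → F_EXX = 480 MPa.
t_e = 0.707 × 6 = 4.242 mm; A_we = 4.242 × 275 = 1167 mm².
Directional factor: 1.0 + 0.5 sin^1.5(55°) = 1.371.
F_nw = 0.6 × 480 × 1.371 = 394.8 MPa.
R_n/Ω = (394.8 × 1167) / 2.0 × 10⁻³ = 230.3 kN.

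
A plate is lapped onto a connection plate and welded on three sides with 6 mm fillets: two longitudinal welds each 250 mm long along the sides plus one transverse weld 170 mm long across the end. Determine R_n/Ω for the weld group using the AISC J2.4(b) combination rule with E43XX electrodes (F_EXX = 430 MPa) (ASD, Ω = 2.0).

t_e = 0.707 × 6 = 4.242 mm.
R_nwl = 0.6 × 430 × 4.242 × 500 × 10⁻³ = 547.2 kN (longitudinal, 2 welds).
R_nwt = 0.6 × 430 × 4.242 × 170 × 10⁻³ = 186.1 kN (transverse, base value).
(i) R_nwl + R_nwt = 733.3 kN; (ii) 0.85 R_nwl + 1.5 R_nwt = 744.2 kN.
R_n = max = 744.2 kN [governs: (ii)]; R_n/Ω = 372.1 kN.

R_n/Ω ≈ 372 kN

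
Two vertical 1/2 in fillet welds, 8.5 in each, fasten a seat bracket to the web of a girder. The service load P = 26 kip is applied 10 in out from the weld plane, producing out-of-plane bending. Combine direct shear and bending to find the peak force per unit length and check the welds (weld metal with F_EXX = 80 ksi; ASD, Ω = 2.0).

L_w = 2 × 8.5 = 17 in; section modulus (unit throat) S = 2 × L²/6 = 24.08 in².
Direct shear f_v = P/L_w = 26/17 = 1.529 kip/in.
Moment M = P × e = 26 × 10 = 260 kip·in; bending f_b = M/S = 10.8 kip/in.
f_max = √(f_v² + f_b²) = √(1.529² + 10.8²) = 10.9 kip/in.
r_n/Ω = (1/2.0) × 0.6 × 80 × (0.707 × 0.5) = 8.484 kip/in → NOT adequate.

f_max ≈ 10.9 kip/in; NOT adequate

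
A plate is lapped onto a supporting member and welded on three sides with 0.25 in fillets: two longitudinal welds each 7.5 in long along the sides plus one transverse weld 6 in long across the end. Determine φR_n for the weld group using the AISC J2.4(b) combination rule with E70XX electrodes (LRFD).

E70XX → F_EXX = 70 ksi.
t_e = 0.707 × 0.25 = 0.1767 in.
R_nwl = 0.6 × 70 × 0.1767 × 15 = 111.4 kips (longitudinal, 2 welds).
R_nwt = 0.6 × 70 × 0.1767 × 6 = 44.54 kips (transverse, base value).
(i) R_nwl + R_nwt = 155.9 kips; (ii) 0.85 R_nwl + 1.5 R_nwt = 161.5 kips.
R_n = max = 161.5 kips [governs: (ii)]; φR_n = 121.1 kips.

φR_n ≈ 121 kips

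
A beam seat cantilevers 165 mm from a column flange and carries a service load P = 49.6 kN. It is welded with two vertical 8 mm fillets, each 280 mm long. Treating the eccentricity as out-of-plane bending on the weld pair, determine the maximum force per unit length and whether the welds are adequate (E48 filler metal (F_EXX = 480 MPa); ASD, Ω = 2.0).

L_w = 2 × 280 = 560 mm; section modulus (unit throat) S = 2 × L²/6 = 26130 mm².
Direct shear f_v = P/L_w = 49.6×10³/560 = 88.57 N/mm.
Moment M = P × e = 49.6×10³ × 165 = 8184000 N·mm; bending f_b = M/S = 313.2 N/mm.
f_max = √(f_v² + f_b²) = √(88.57² + 313.2²) = 325.4 N/mm.
r_n/Ω = (1/2.0) × 0.6 × 480 × (0.707 × 8) = 814.5 N/mm → adequate.

f_max ≈ 325 N/mm; adequate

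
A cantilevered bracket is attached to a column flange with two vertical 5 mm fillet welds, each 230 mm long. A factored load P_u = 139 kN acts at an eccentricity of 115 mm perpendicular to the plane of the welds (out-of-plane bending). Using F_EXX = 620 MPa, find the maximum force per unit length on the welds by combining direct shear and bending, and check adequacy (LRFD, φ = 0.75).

L_w = 2 × 230 = 460 mm; section modulus (unit throat) S = 2 × L²/6 = 17630 mm².
Direct shear f_v = P/L_w = 139×10³/460 = 302.2 N/mm.
Moment M = P × e = 139×10³ × 115 = 15985000 N·mm; bending f_b = M/S = 906.5 N/mm.
f_max = √(f_v² + f_b²) = √(302.2² + 906.5²) = 955.6 N/mm.
φr_n = 0.75 × 0.6 × 620 × (0.707 × 5) = 986.3 N/mm → adequate.

f_max ≈ 956 N/mm; adequate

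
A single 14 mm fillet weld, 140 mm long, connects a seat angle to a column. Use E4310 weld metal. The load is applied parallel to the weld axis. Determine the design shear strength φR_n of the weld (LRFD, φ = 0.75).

φR_n ≈ 268 kN

E43XX → F_EXX = 430 MPa.
Effective throat t_e = 0.707 × 14 = 9.898 mm.
Total length L = 140 mm; A_we = 9.898 × 140 = 1386 mm².
F_nw = 0.6 F_EXX = 0.6 × 430 = 258 MPa.
φR_n = 0.75 × 258 × 1386 × 10⁻³ = 268.1 kN.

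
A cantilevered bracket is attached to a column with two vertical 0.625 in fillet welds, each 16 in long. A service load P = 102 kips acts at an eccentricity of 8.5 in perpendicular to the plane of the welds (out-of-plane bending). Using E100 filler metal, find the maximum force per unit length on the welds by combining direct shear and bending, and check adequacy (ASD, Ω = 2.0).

E100XX → F_EXX = 100 ksi.
L_w = 2 × 16 = 32 in; section modulus (unit throat) S = 2 × L²/6 = 85.33 in².
Direct shear f_v = P/L_w = 102/32 = 3.188 kip/in.
Moment M = P × e = 102 × 8.5 = 867 kip·in; bending f_b = M/S = 10.16 kip/in.
f_max = √(f_v² + f_b²) = √(3.188² + 10.16²) = 10.65 kip/in.
r_n/Ω = (1/2.0) × 0.6 × 100 × (0.707 × 0.625) = 13.26 kip/in → adequate.

f_max ≈ 10.6 kip/in; adequate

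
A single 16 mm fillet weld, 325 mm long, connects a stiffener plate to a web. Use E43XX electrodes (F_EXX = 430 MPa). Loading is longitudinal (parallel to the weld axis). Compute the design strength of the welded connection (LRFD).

Effective throat t_e = 0.707 × 16 = 11.31 mm.
Total length L = 325 mm; A_we = 11.31 × 325 = 3676 mm².
F_nw = 0.6 F_EXX = 0.6 × 430 = 258 MPa.
φR_n = 0.75 × 258 × 3676 × 10⁻³ = 711.4 kN.

φR_n ≈ 711 kN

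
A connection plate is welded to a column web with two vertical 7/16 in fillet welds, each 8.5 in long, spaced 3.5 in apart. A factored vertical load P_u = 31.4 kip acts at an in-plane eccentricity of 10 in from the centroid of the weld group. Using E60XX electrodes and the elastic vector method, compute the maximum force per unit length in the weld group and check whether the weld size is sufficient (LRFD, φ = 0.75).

E60XX → F_EXX = 60 ksi.
Total weld length L_w = 17 in. Treat welds as unit-width lines.
Polar moment about centroid: J = 2[d³/12 + d(b/2)²] = 2[8.5³/12 + 8.5×1.75²] = 154.4 in³.
Direct shear f_v = P/L_w = 31.4 / 17 = 1.847 kip/in (vertical).
Torsion M = P·e = 31.4 × 10 = 314 kip·in.
Critical point at (x, y) = (1.75, 4.25) from centroid. f_tx = M·y/J = 8.642 kip/in; f_ty = M·x/J = 3.559 kip/in.
Resultant f_max = √[f_tx² + (f_v + f_ty)²] = √[8.642² + (1.847 + 3.559)²] = 10.19 kip/in.
Capacity per unit length: φr_n = 0.75 × 0.6 × 60 × (0.707 × 0.4375) = 8.351 kip/in.
10.19 > 8.351 → NOT adequate.

f_max ≈ 10.2 kip/in; NOT adequate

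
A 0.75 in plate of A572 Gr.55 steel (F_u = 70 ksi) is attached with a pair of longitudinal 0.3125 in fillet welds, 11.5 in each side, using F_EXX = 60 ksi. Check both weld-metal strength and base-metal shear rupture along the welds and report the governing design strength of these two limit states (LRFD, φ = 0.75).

φR_n ≈ 137 kip (weld metal governs)

t_e = 0.707 × 0.3125 = 0.2209 in; L = 23 in.
Weld metal: φR_n = 0.75 × 0.6 × 60 × 0.2209 × 23 = 137.2 kip.
Base metal (shear rupture): φR_n = 0.75 × 0.6 × 70 × 0.75 × 23 = 543.4 kip.
Governing: weld metal.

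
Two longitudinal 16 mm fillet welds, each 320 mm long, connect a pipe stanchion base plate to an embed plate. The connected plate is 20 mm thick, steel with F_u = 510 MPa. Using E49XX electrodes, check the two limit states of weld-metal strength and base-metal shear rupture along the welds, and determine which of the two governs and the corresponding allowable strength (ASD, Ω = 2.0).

E49XX → F_EXX = 490 MPa.
t_e = 0.707 × 16 = 11.31 mm; L = 640 mm.
Weld metal: R_n/Ω = (1/2.0) × 0.6 × 490 × 11.31 × 640 × 10⁻³ = 1064 kN.
Base metal (shear rupture): R_n/Ω = (1/2.0) × 0.6 × 510 × 20 × 640 × 10⁻³ = 1958 kN.
Governing: weld metal.

R_n/Ω ≈ 1060 kN (weld metal governs)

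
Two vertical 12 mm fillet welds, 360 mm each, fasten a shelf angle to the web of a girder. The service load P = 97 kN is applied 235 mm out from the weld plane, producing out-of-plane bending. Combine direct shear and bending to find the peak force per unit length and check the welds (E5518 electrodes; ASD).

E55XX → F_EXX = 550 MPa.
L_w = 2 × 360 = 720 mm; section modulus (unit throat) S = 2 × L²/6 = 43200 mm².
Direct shear f_v = P/L_w = 97×10³/720 = 134.7 N/mm.
Moment M = P × e = 97×10³ × 235 = 22795000 N·mm; bending f_b = M/S = 527.7 N/mm.
f_max = √(f_v² + f_b²) = √(134.7² + 527.7²) = 544.6 N/mm.
r_n/Ω = (1/2.0) × 0.6 × 550 × (0.707 × 12) = 1400 N/mm → adequate.

f_max ≈ 545 N/mm; adequate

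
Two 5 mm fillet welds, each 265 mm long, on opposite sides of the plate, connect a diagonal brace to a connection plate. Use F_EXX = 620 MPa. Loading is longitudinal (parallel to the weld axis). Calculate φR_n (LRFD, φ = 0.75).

φR_n ≈ 523 kN

Effective throat t_e = 0.707 × 5 = 3.535 mm.
Total length L = 530 mm; A_we = 3.535 × 530 = 1874 mm².
F_nw = 0.6 F_EXX = 0.6 × 620 = 372 MPa.
φR_n = 0.75 × 372 × 1874 × 10⁻³ = 522.7 kN.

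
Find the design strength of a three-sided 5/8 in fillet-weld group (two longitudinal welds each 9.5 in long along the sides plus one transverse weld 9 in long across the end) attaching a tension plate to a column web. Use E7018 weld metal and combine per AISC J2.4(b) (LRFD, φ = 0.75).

φR_n ≈ 413 kips

E70XX → F_EXX = 70 ksi.
t_e = 0.707 × 0.625 = 0.4419 in.
R_nwl = 0.6 × 70 × 0.4419 × 19 = 352.6 kips (longitudinal, 2 welds).
R_nwt = 0.6 × 70 × 0.4419 × 9 = 167 kips (transverse, base value).
(i) R_nwl + R_nwt = 519.6 kips; (ii) 0.85 R_nwl + 1.5 R_nwt = 550.3 kips.
R_n = max = 550.3 kips [governs: (ii)]; φR_n = 412.7 kips.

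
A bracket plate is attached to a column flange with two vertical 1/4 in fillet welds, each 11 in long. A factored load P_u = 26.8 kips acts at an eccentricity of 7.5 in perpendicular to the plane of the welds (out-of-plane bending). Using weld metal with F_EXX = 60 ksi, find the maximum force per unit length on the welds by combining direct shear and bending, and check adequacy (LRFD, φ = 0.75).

L_w = 2 × 11 = 22 in; section modulus (unit throat) S = 2 × L²/6 = 40.33 in².
Direct shear f_v = P/L_w = 26.8/22 = 1.218 kip/in.
Moment M = P × e = 26.8 × 7.5 = 201 kip·in; bending f_b = M/S = 4.983 kip/in.
f_max = √(f_v² + f_b²) = √(1.218² + 4.983²) = 5.13 kip/in.
φr_n = 0.75 × 0.6 × 60 × (0.707 × 0.25) = 4.772 kip/in → NOT adequate.

f_max ≈ 5.13 kip/in; NOT adequate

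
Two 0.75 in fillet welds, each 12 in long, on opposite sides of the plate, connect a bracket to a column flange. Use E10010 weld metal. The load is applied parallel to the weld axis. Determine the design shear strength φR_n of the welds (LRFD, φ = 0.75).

E100XX → F_EXX = 100 ksi.
Effective throat t_e = 0.707 × 0.75 = 0.5302 in.
Total length L = 24 in; A_we = 0.5302 × 24 = 12.73 in².
F_nw = 0.6 F_EXX = 0.6 × 100 = 60 ksi.
φR_n = 0.75 × 60 × 12.73 = 572.7 kip.

φR_n ≈ 573 kip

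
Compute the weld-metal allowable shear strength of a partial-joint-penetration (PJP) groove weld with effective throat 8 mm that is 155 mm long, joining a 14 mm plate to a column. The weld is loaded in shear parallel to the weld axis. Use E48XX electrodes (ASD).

R_n/Ω ≈ 179 kN

E48XX → F_EXX = 480 MPa.
Effective throat (given) t_e = 8 mm.
A_we = 8 × 155 = 1240 mm².
F_nw = 0.6 F_EXX = 288 MPa.
R_n/Ω = (288 × 1240) / 2.0 × 10⁻³ = 178.6 kN.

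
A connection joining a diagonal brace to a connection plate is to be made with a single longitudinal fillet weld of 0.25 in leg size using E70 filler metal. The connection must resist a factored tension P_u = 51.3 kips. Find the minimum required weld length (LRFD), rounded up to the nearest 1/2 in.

L = 9.5 in

E70XX → F_EXX = 70 ksi.
Throat t_e = 0.707 × 0.25 = 0.1767 in.
φr_n = 0.75 × 0.6 × 70 × 0.1767 = 5.568 kips/in.
L_req = P_u / φr_n = 51.3 / 5.568 = 9.214 in total.
Round up → use L = 9.5 in.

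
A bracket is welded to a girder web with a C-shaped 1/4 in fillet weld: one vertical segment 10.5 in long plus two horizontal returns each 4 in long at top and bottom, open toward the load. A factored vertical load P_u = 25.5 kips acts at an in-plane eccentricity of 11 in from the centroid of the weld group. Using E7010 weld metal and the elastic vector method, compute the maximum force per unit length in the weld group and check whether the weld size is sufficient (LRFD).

f_max ≈ 5.79 kip/in; NOT adequate

E70XX → F_EXX = 70 ksi.
Total weld length L_w = 18.5 in. Treat welds as unit-width lines.
Centroid: x̄ = 2×4×2 / 18.5 = 0.8649 in from the vertical weld.
Polar moment about centroid: J = I_x + I_y = [10.5³/12 + 2×4×5.25²] + [10.5×0.8649² + 2(4³/12 + 4×1.135²)] = 345.8 in³.
Direct shear f_v = P/L_w = 25.5 / 18.5 = 1.378 kip/in (vertical).
Torsion M = P·e = 25.5 × 11 = 280.5 kip·in.
Critical point at (x, y) = (3.135, 5.25) from centroid. f_tx = M·y/J = 4.259 kip/in; f_ty = M·x/J = 2.543 kip/in.
Resultant f_max = √[f_tx² + (f_v + f_ty)²] = √[4.259² + (1.378 + 2.543)²] = 5.789 kip/in.
Capacity per unit length: φr_n = 0.75 × 0.6 × 70 × (0.707 × 0.25) = 5.568 kip/in.
5.789 > 5.568 → NOT adequate.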